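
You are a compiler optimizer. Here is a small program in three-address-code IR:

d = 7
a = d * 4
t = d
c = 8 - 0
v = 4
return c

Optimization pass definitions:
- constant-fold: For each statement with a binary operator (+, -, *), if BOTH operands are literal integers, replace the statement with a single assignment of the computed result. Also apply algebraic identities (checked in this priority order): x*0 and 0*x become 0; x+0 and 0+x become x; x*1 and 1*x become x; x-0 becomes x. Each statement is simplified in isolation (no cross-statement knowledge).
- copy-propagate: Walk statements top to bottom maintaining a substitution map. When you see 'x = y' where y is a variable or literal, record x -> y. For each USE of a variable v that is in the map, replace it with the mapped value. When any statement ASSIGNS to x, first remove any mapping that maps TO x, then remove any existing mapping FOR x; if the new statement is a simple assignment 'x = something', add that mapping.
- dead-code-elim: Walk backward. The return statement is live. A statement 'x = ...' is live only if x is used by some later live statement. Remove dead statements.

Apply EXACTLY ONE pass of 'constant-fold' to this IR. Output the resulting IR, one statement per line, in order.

Answer: d = 7
a = d * 4
t = d
c = 8
v = 4
return c

Derivation:
Applying constant-fold statement-by-statement:
  [1] d = 7  (unchanged)
  [2] a = d * 4  (unchanged)
  [3] t = d  (unchanged)
  [4] c = 8 - 0  -> c = 8
  [5] v = 4  (unchanged)
  [6] return c  (unchanged)
Result (6 stmts):
  d = 7
  a = d * 4
  t = d
  c = 8
  v = 4
  return c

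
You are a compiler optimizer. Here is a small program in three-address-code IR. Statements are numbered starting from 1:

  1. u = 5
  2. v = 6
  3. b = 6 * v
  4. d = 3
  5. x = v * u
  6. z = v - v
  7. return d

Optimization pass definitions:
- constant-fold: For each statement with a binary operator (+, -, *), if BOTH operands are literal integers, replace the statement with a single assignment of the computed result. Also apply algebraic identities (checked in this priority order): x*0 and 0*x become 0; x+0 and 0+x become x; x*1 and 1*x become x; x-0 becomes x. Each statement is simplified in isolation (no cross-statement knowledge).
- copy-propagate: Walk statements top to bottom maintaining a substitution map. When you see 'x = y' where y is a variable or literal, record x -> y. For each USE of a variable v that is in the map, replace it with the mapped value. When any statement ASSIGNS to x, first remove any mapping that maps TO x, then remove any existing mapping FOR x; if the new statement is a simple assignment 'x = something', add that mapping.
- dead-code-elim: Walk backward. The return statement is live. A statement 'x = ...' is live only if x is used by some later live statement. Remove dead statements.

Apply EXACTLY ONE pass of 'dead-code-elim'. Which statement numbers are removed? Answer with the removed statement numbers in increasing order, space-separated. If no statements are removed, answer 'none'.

Answer: 1 2 3 5 6

Derivation:
Backward liveness scan:
Stmt 1 'u = 5': DEAD (u not in live set [])
Stmt 2 'v = 6': DEAD (v not in live set [])
Stmt 3 'b = 6 * v': DEAD (b not in live set [])
Stmt 4 'd = 3': KEEP (d is live); live-in = []
Stmt 5 'x = v * u': DEAD (x not in live set ['d'])
Stmt 6 'z = v - v': DEAD (z not in live set ['d'])
Stmt 7 'return d': KEEP (return); live-in = ['d']
Removed statement numbers: [1, 2, 3, 5, 6]
Surviving IR:
  d = 3
  return d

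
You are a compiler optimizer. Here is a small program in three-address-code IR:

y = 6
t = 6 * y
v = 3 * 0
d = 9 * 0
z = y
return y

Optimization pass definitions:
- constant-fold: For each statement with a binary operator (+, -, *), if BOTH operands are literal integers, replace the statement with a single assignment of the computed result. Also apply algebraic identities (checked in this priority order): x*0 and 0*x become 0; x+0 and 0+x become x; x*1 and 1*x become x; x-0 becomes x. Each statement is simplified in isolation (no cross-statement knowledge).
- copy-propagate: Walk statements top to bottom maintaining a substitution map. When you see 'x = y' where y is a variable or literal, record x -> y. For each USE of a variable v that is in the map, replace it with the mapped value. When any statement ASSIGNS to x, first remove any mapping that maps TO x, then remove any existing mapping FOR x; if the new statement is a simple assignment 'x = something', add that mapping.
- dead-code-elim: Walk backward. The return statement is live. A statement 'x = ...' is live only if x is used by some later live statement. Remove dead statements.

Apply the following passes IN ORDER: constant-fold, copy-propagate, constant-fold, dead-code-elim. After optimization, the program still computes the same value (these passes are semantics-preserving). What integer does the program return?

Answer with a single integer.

Answer: 6

Derivation:
Initial IR:
  y = 6
  t = 6 * y
  v = 3 * 0
  d = 9 * 0
  z = y
  return y
After constant-fold (6 stmts):
  y = 6
  t = 6 * y
  v = 0
  d = 0
  z = y
  return y
After copy-propagate (6 stmts):
  y = 6
  t = 6 * 6
  v = 0
  d = 0
  z = 6
  return 6
After constant-fold (6 stmts):
  y = 6
  t = 36
  v = 0
  d = 0
  z = 6
  return 6
After dead-code-elim (1 stmts):
  return 6
Evaluate:
  y = 6  =>  y = 6
  t = 6 * y  =>  t = 36
  v = 3 * 0  =>  v = 0
  d = 9 * 0  =>  d = 0
  z = y  =>  z = 6
  return y = 6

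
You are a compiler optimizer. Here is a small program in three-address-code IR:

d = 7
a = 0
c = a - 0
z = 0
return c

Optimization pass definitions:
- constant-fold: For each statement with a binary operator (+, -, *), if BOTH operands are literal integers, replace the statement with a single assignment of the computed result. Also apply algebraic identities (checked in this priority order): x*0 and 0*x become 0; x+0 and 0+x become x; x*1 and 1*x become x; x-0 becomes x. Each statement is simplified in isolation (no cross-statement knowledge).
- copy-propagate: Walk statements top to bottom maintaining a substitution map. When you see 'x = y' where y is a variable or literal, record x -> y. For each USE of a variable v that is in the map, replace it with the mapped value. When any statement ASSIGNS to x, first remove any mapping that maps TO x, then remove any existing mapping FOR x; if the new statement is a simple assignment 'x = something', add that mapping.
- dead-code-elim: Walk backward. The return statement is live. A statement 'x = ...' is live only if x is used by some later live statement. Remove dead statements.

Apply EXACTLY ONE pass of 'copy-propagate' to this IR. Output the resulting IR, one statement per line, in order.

Applying copy-propagate statement-by-statement:
  [1] d = 7  (unchanged)
  [2] a = 0  (unchanged)
  [3] c = a - 0  -> c = 0 - 0
  [4] z = 0  (unchanged)
  [5] return c  (unchanged)
Result (5 stmts):
  d = 7
  a = 0
  c = 0 - 0
  z = 0
  return c

Answer: d = 7
a = 0
c = 0 - 0
z = 0
return c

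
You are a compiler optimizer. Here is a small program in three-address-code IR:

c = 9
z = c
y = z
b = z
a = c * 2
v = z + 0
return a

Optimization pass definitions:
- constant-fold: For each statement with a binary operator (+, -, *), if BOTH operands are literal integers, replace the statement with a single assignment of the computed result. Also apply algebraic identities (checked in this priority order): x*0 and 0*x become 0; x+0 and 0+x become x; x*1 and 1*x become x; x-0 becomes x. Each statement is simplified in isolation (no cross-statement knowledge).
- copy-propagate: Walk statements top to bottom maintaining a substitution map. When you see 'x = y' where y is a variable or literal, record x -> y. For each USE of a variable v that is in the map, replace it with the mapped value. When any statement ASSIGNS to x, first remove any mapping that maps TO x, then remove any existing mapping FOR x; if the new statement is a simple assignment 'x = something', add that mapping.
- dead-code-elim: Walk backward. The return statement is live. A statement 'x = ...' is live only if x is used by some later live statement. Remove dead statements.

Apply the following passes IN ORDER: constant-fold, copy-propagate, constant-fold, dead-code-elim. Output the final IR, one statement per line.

Initial IR:
  c = 9
  z = c
  y = z
  b = z
  a = c * 2
  v = z + 0
  return a
After constant-fold (7 stmts):
  c = 9
  z = c
  y = z
  b = z
  a = c * 2
  v = z
  return a
After copy-propagate (7 stmts):
  c = 9
  z = 9
  y = 9
  b = 9
  a = 9 * 2
  v = 9
  return a
After constant-fold (7 stmts):
  c = 9
  z = 9
  y = 9
  b = 9
  a = 18
  v = 9
  return a
After dead-code-elim (2 stmts):
  a = 18
  return a

Answer: a = 18
return a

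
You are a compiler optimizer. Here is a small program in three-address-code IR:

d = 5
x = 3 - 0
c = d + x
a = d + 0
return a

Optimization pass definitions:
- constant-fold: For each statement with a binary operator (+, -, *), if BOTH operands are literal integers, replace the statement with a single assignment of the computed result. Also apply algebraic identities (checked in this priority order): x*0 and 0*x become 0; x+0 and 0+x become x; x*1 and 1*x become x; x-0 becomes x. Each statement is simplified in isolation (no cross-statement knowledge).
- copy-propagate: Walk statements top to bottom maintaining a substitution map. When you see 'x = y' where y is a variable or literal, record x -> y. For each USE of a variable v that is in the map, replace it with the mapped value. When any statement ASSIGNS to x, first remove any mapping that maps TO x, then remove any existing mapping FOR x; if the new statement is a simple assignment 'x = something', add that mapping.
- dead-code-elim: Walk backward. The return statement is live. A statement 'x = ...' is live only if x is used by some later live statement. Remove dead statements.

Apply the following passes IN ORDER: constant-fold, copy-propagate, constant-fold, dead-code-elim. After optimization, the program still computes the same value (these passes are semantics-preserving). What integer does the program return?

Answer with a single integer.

Answer: 5

Derivation:
Initial IR:
  d = 5
  x = 3 - 0
  c = d + x
  a = d + 0
  return a
After constant-fold (5 stmts):
  d = 5
  x = 3
  c = d + x
  a = d
  return a
After copy-propagate (5 stmts):
  d = 5
  x = 3
  c = 5 + 3
  a = 5
  return 5
After constant-fold (5 stmts):
  d = 5
  x = 3
  c = 8
  a = 5
  return 5
After dead-code-elim (1 stmts):
  return 5
Evaluate:
  d = 5  =>  d = 5
  x = 3 - 0  =>  x = 3
  c = d + x  =>  c = 8
  a = d + 0  =>  a = 5
  return a = 5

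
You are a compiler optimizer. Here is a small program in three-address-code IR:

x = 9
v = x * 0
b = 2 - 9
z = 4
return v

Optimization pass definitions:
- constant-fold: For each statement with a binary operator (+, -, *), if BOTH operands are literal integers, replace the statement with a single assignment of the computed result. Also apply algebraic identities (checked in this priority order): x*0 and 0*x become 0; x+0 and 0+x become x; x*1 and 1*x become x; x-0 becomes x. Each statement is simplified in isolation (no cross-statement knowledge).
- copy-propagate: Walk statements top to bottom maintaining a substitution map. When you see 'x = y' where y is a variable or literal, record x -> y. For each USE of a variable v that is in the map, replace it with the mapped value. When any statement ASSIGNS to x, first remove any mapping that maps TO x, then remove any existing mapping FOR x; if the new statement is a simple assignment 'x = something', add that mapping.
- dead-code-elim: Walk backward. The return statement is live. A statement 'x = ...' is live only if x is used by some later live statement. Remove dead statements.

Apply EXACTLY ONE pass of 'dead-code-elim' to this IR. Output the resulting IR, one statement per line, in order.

Applying dead-code-elim statement-by-statement:
  [5] return v  -> KEEP (return); live=['v']
  [4] z = 4  -> DEAD (z not live)
  [3] b = 2 - 9  -> DEAD (b not live)
  [2] v = x * 0  -> KEEP; live=['x']
  [1] x = 9  -> KEEP; live=[]
Result (3 stmts):
  x = 9
  v = x * 0
  return v

Answer: x = 9
v = x * 0
return v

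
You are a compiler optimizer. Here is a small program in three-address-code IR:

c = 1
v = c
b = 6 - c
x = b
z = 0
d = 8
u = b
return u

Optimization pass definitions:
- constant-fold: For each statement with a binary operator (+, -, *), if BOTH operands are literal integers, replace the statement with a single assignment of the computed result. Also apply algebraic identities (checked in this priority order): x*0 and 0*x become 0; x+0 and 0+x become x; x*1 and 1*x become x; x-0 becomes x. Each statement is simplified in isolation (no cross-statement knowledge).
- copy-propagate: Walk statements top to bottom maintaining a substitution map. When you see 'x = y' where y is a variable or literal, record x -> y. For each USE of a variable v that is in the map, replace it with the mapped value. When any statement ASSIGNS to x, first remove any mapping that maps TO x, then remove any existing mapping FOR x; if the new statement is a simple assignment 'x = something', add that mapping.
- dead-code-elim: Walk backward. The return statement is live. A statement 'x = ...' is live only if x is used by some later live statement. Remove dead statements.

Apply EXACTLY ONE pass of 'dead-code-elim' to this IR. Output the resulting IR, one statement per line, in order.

Applying dead-code-elim statement-by-statement:
  [8] return u  -> KEEP (return); live=['u']
  [7] u = b  -> KEEP; live=['b']
  [6] d = 8  -> DEAD (d not live)
  [5] z = 0  -> DEAD (z not live)
  [4] x = b  -> DEAD (x not live)
  [3] b = 6 - c  -> KEEP; live=['c']
  [2] v = c  -> DEAD (v not live)
  [1] c = 1  -> KEEP; live=[]
Result (4 stmts):
  c = 1
  b = 6 - c
  u = b
  return u

Answer: c = 1
b = 6 - c
u = b
return u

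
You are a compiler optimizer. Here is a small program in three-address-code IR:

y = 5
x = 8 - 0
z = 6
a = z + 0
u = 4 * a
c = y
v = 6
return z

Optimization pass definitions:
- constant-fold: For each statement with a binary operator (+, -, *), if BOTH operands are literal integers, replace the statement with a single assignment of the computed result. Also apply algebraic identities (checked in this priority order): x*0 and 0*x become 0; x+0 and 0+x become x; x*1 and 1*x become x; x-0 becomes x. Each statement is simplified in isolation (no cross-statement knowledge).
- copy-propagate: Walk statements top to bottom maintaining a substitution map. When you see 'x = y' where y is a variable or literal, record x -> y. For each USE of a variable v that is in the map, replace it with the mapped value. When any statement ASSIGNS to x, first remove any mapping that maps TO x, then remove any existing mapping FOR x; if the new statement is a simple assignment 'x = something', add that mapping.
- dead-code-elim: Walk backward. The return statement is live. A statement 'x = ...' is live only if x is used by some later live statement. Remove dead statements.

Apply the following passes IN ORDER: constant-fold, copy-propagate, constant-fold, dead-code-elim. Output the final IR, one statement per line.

Initial IR:
  y = 5
  x = 8 - 0
  z = 6
  a = z + 0
  u = 4 * a
  c = y
  v = 6
  return z
After constant-fold (8 stmts):
  y = 5
  x = 8
  z = 6
  a = z
  u = 4 * a
  c = y
  v = 6
  return z
After copy-propagate (8 stmts):
  y = 5
  x = 8
  z = 6
  a = 6
  u = 4 * 6
  c = 5
  v = 6
  return 6
After constant-fold (8 stmts):
  y = 5
  x = 8
  z = 6
  a = 6
  u = 24
  c = 5
  v = 6
  return 6
After dead-code-elim (1 stmts):
  return 6

Answer: return 6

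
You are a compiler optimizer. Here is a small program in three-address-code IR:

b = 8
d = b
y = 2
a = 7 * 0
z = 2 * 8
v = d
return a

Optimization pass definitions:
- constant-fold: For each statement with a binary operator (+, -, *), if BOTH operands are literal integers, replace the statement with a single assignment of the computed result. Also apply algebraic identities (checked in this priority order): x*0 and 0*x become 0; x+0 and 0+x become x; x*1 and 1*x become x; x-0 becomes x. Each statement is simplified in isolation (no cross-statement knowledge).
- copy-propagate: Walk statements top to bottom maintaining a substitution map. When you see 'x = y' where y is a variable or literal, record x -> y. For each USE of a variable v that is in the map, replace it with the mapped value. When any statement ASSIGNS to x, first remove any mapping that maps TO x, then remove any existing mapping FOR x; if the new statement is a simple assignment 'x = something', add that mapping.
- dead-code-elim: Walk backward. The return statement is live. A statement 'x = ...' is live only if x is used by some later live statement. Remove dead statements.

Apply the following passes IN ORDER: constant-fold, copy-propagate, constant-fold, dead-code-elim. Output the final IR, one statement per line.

Answer: return 0

Derivation:
Initial IR:
  b = 8
  d = b
  y = 2
  a = 7 * 0
  z = 2 * 8
  v = d
  return a
After constant-fold (7 stmts):
  b = 8
  d = b
  y = 2
  a = 0
  z = 16
  v = d
  return a
After copy-propagate (7 stmts):
  b = 8
  d = 8
  y = 2
  a = 0
  z = 16
  v = 8
  return 0
After constant-fold (7 stmts):
  b = 8
  d = 8
  y = 2
  a = 0
  z = 16
  v = 8
  return 0
After dead-code-elim (1 stmts):
  return 0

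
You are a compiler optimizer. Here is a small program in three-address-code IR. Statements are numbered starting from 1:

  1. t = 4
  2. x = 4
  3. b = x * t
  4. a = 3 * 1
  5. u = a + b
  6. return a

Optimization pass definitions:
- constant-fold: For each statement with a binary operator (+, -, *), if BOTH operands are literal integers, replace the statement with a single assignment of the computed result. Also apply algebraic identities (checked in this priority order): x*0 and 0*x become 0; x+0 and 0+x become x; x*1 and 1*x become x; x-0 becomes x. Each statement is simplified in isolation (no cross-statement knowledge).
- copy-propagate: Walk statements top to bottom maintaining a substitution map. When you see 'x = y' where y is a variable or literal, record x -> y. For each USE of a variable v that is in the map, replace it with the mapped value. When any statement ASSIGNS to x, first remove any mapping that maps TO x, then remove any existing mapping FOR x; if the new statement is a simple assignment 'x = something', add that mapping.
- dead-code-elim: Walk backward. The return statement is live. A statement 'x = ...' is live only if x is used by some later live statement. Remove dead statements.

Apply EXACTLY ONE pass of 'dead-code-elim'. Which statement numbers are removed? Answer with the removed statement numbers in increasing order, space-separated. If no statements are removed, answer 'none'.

Backward liveness scan:
Stmt 1 't = 4': DEAD (t not in live set [])
Stmt 2 'x = 4': DEAD (x not in live set [])
Stmt 3 'b = x * t': DEAD (b not in live set [])
Stmt 4 'a = 3 * 1': KEEP (a is live); live-in = []
Stmt 5 'u = a + b': DEAD (u not in live set ['a'])
Stmt 6 'return a': KEEP (return); live-in = ['a']
Removed statement numbers: [1, 2, 3, 5]
Surviving IR:
  a = 3 * 1
  return a

Answer: 1 2 3 5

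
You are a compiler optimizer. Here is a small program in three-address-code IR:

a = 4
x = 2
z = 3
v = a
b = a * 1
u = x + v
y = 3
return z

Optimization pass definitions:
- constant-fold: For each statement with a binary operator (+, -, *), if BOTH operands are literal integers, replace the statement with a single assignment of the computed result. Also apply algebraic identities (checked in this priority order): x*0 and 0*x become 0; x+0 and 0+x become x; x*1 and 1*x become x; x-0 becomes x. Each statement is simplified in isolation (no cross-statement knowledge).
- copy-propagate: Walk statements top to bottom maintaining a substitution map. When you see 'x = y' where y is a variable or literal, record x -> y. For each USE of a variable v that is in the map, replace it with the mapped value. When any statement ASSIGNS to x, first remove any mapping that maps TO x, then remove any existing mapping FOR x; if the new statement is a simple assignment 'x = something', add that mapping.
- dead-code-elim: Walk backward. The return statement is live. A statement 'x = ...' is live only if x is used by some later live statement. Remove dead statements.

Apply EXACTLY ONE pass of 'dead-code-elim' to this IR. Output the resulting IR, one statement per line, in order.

Answer: z = 3
return z

Derivation:
Applying dead-code-elim statement-by-statement:
  [8] return z  -> KEEP (return); live=['z']
  [7] y = 3  -> DEAD (y not live)
  [6] u = x + v  -> DEAD (u not live)
  [5] b = a * 1  -> DEAD (b not live)
  [4] v = a  -> DEAD (v not live)
  [3] z = 3  -> KEEP; live=[]
  [2] x = 2  -> DEAD (x not live)
  [1] a = 4  -> DEAD (a not live)
Result (2 stmts):
  z = 3
  return z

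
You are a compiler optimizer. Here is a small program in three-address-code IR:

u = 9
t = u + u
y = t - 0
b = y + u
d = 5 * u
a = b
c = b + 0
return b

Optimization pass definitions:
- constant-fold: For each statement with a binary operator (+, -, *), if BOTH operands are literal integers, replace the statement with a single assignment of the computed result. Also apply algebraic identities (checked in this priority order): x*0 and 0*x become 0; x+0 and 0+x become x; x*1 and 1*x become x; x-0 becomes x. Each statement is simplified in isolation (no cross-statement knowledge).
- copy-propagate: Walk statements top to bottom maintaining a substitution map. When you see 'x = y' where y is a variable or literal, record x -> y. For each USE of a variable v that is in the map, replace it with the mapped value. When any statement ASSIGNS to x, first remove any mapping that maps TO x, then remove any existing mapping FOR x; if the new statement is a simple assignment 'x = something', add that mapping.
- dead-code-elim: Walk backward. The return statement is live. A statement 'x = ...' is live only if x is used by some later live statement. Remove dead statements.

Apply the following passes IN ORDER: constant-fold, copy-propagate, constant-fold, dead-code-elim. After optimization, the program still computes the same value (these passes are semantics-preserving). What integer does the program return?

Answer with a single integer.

Answer: 27

Derivation:
Initial IR:
  u = 9
  t = u + u
  y = t - 0
  b = y + u
  d = 5 * u
  a = b
  c = b + 0
  return b
After constant-fold (8 stmts):
  u = 9
  t = u + u
  y = t
  b = y + u
  d = 5 * u
  a = b
  c = b
  return b
After copy-propagate (8 stmts):
  u = 9
  t = 9 + 9
  y = t
  b = t + 9
  d = 5 * 9
  a = b
  c = b
  return b
After constant-fold (8 stmts):
  u = 9
  t = 18
  y = t
  b = t + 9
  d = 45
  a = b
  c = b
  return b
After dead-code-elim (3 stmts):
  t = 18
  b = t + 9
  return b
Evaluate:
  u = 9  =>  u = 9
  t = u + u  =>  t = 18
  y = t - 0  =>  y = 18
  b = y + u  =>  b = 27
  d = 5 * u  =>  d = 45
  a = b  =>  a = 27
  c = b + 0  =>  c = 27
  return b = 27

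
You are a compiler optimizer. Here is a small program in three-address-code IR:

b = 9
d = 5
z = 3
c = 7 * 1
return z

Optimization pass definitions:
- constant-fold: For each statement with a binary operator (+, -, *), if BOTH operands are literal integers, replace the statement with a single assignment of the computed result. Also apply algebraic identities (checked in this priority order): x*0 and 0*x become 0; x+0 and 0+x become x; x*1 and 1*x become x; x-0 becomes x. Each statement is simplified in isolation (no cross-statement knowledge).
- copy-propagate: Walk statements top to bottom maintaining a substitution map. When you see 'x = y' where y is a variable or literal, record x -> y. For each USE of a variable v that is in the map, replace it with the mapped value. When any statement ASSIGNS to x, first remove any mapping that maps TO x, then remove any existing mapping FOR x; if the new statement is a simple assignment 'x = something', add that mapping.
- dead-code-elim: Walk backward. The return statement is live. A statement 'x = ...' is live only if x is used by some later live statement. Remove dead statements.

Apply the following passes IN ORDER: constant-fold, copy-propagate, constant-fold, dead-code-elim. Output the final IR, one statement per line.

Initial IR:
  b = 9
  d = 5
  z = 3
  c = 7 * 1
  return z
After constant-fold (5 stmts):
  b = 9
  d = 5
  z = 3
  c = 7
  return z
After copy-propagate (5 stmts):
  b = 9
  d = 5
  z = 3
  c = 7
  return 3
After constant-fold (5 stmts):
  b = 9
  d = 5
  z = 3
  c = 7
  return 3
After dead-code-elim (1 stmts):
  return 3

Answer: return 3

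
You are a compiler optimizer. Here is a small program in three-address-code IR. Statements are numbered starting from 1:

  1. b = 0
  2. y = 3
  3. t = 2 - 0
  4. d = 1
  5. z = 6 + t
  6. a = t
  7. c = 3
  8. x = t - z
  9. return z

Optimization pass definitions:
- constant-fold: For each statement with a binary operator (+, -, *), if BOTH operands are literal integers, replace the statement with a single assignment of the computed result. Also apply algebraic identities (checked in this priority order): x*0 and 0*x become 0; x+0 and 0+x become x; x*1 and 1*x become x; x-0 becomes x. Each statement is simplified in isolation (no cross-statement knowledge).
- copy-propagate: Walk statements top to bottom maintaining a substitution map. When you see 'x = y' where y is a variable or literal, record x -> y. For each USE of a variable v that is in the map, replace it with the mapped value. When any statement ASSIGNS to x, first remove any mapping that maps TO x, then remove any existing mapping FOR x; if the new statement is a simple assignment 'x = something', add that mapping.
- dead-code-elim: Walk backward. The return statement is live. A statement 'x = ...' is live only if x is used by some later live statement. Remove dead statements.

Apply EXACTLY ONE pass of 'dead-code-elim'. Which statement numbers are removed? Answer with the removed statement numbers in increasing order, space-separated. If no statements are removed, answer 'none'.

Answer: 1 2 4 6 7 8

Derivation:
Backward liveness scan:
Stmt 1 'b = 0': DEAD (b not in live set [])
Stmt 2 'y = 3': DEAD (y not in live set [])
Stmt 3 't = 2 - 0': KEEP (t is live); live-in = []
Stmt 4 'd = 1': DEAD (d not in live set ['t'])
Stmt 5 'z = 6 + t': KEEP (z is live); live-in = ['t']
Stmt 6 'a = t': DEAD (a not in live set ['z'])
Stmt 7 'c = 3': DEAD (c not in live set ['z'])
Stmt 8 'x = t - z': DEAD (x not in live set ['z'])
Stmt 9 'return z': KEEP (return); live-in = ['z']
Removed statement numbers: [1, 2, 4, 6, 7, 8]
Surviving IR:
  t = 2 - 0
  z = 6 + t
  return z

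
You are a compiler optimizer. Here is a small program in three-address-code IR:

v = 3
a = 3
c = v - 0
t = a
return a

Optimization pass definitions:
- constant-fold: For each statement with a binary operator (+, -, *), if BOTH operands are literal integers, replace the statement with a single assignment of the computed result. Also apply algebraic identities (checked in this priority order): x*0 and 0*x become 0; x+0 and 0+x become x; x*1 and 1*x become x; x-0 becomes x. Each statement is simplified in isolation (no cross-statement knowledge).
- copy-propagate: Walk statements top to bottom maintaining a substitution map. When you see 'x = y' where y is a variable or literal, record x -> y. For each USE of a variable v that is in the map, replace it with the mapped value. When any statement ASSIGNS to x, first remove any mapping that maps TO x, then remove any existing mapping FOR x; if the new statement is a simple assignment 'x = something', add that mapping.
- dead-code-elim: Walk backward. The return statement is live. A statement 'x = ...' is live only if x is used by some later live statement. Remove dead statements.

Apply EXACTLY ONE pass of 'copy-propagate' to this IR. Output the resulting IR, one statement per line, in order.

Applying copy-propagate statement-by-statement:
  [1] v = 3  (unchanged)
  [2] a = 3  (unchanged)
  [3] c = v - 0  -> c = 3 - 0
  [4] t = a  -> t = 3
  [5] return a  -> return 3
Result (5 stmts):
  v = 3
  a = 3
  c = 3 - 0
  t = 3
  return 3

Answer: v = 3
a = 3
c = 3 - 0
t = 3
return 3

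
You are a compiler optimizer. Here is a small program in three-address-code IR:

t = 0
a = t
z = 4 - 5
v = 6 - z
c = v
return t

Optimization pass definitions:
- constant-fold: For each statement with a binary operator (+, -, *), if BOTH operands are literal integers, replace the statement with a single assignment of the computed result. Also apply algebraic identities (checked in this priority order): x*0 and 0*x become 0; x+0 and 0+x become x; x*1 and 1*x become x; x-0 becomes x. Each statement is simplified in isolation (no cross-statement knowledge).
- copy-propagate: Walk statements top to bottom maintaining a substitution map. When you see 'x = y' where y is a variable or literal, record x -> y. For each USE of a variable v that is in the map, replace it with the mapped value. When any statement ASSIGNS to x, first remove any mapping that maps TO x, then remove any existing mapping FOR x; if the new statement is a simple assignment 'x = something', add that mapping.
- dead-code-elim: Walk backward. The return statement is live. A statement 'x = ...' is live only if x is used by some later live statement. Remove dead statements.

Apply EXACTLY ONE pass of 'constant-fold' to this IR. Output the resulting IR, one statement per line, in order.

Answer: t = 0
a = t
z = -1
v = 6 - z
c = v
return t

Derivation:
Applying constant-fold statement-by-statement:
  [1] t = 0  (unchanged)
  [2] a = t  (unchanged)
  [3] z = 4 - 5  -> z = -1
  [4] v = 6 - z  (unchanged)
  [5] c = v  (unchanged)
  [6] return t  (unchanged)
Result (6 stmts):
  t = 0
  a = t
  z = -1
  v = 6 - z
  c = v
  return t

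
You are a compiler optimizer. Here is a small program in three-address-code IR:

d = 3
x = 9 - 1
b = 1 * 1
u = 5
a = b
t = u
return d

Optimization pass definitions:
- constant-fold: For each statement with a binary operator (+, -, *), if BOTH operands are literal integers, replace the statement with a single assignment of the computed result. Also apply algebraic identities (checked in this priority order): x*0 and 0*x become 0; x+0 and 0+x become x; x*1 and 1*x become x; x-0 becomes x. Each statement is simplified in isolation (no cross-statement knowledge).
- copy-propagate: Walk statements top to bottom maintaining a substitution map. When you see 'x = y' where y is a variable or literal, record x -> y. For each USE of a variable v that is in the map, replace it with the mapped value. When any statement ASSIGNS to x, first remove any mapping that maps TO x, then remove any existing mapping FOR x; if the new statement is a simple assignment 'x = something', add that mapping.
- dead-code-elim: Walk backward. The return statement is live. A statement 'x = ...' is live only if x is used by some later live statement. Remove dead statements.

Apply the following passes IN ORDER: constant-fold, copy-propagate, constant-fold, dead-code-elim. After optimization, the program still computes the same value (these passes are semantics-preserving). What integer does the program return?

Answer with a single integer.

Initial IR:
  d = 3
  x = 9 - 1
  b = 1 * 1
  u = 5
  a = b
  t = u
  return d
After constant-fold (7 stmts):
  d = 3
  x = 8
  b = 1
  u = 5
  a = b
  t = u
  return d
After copy-propagate (7 stmts):
  d = 3
  x = 8
  b = 1
  u = 5
  a = 1
  t = 5
  return 3
After constant-fold (7 stmts):
  d = 3
  x = 8
  b = 1
  u = 5
  a = 1
  t = 5
  return 3
After dead-code-elim (1 stmts):
  return 3
Evaluate:
  d = 3  =>  d = 3
  x = 9 - 1  =>  x = 8
  b = 1 * 1  =>  b = 1
  u = 5  =>  u = 5
  a = b  =>  a = 1
  t = u  =>  t = 5
  return d = 3

Answer: 3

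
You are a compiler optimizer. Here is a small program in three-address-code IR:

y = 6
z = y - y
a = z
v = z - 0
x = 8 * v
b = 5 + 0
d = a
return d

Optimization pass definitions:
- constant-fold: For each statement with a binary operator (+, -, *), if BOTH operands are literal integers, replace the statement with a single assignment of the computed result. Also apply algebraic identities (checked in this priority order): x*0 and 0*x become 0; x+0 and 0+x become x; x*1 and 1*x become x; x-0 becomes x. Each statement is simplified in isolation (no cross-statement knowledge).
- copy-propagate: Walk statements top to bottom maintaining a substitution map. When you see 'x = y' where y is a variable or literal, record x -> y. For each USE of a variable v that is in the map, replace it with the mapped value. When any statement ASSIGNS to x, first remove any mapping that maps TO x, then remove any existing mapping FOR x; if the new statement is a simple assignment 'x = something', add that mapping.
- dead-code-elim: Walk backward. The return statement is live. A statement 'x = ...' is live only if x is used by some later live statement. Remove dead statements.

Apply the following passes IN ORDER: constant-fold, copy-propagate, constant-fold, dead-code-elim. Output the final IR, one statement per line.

Answer: z = 0
return z

Derivation:
Initial IR:
  y = 6
  z = y - y
  a = z
  v = z - 0
  x = 8 * v
  b = 5 + 0
  d = a
  return d
After constant-fold (8 stmts):
  y = 6
  z = y - y
  a = z
  v = z
  x = 8 * v
  b = 5
  d = a
  return d
After copy-propagate (8 stmts):
  y = 6
  z = 6 - 6
  a = z
  v = z
  x = 8 * z
  b = 5
  d = z
  return z
After constant-fold (8 stmts):
  y = 6
  z = 0
  a = z
  v = z
  x = 8 * z
  b = 5
  d = z
  return z
After dead-code-elim (2 stmts):
  z = 0
  return z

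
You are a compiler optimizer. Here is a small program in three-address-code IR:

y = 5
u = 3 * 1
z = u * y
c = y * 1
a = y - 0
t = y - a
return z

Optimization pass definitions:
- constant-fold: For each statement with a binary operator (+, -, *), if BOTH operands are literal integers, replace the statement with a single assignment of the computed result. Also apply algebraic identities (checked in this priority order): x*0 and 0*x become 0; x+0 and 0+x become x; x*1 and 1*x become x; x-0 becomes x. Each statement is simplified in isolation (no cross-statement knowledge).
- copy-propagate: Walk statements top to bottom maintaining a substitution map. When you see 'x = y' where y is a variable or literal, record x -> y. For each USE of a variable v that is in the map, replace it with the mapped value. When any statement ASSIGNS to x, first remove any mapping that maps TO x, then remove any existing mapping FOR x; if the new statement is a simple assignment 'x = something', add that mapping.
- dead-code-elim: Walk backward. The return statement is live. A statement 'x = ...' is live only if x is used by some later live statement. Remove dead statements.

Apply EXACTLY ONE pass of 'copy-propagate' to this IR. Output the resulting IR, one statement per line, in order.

Applying copy-propagate statement-by-statement:
  [1] y = 5  (unchanged)
  [2] u = 3 * 1  (unchanged)
  [3] z = u * y  -> z = u * 5
  [4] c = y * 1  -> c = 5 * 1
  [5] a = y - 0  -> a = 5 - 0
  [6] t = y - a  -> t = 5 - a
  [7] return z  (unchanged)
Result (7 stmts):
  y = 5
  u = 3 * 1
  z = u * 5
  c = 5 * 1
  a = 5 - 0
  t = 5 - a
  return z

Answer: y = 5
u = 3 * 1
z = u * 5
c = 5 * 1
a = 5 - 0
t = 5 - a
return z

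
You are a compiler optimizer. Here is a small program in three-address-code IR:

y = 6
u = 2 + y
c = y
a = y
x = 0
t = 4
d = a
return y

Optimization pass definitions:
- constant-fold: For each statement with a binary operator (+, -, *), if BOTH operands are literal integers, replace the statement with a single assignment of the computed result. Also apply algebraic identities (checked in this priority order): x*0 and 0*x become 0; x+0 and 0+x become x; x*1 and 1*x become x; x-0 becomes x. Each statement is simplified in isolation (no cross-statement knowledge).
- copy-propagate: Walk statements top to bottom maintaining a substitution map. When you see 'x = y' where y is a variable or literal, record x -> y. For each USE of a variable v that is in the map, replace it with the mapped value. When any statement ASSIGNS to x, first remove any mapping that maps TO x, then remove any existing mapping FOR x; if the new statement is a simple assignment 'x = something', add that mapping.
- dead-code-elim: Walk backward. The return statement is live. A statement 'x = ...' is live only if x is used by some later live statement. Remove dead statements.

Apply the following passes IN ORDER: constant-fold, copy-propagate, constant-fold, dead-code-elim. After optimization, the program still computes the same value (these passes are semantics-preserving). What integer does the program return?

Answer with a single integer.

Answer: 6

Derivation:
Initial IR:
  y = 6
  u = 2 + y
  c = y
  a = y
  x = 0
  t = 4
  d = a
  return y
After constant-fold (8 stmts):
  y = 6
  u = 2 + y
  c = y
  a = y
  x = 0
  t = 4
  d = a
  return y
After copy-propagate (8 stmts):
  y = 6
  u = 2 + 6
  c = 6
  a = 6
  x = 0
  t = 4
  d = 6
  return 6
After constant-fold (8 stmts):
  y = 6
  u = 8
  c = 6
  a = 6
  x = 0
  t = 4
  d = 6
  return 6
After dead-code-elim (1 stmts):
  return 6
Evaluate:
  y = 6  =>  y = 6
  u = 2 + y  =>  u = 8
  c = y  =>  c = 6
  a = y  =>  a = 6
  x = 0  =>  x = 0
  t = 4  =>  t = 4
  d = a  =>  d = 6
  return y = 6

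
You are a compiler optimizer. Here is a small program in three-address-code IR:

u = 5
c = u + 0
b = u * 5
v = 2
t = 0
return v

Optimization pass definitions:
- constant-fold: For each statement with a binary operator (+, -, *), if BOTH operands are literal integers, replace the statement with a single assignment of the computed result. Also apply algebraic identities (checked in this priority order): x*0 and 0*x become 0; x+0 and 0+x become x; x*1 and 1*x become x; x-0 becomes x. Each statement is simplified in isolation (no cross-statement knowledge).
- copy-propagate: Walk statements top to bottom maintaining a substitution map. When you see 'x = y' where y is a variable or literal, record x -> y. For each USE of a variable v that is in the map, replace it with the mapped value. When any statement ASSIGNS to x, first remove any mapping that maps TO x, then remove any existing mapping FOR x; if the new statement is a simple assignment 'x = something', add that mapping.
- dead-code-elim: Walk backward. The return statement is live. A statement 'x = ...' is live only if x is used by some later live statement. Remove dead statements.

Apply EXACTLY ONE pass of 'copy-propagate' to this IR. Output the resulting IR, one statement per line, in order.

Applying copy-propagate statement-by-statement:
  [1] u = 5  (unchanged)
  [2] c = u + 0  -> c = 5 + 0
  [3] b = u * 5  -> b = 5 * 5
  [4] v = 2  (unchanged)
  [5] t = 0  (unchanged)
  [6] return v  -> return 2
Result (6 stmts):
  u = 5
  c = 5 + 0
  b = 5 * 5
  v = 2
  t = 0
  return 2

Answer: u = 5
c = 5 + 0
b = 5 * 5
v = 2
t = 0
return 2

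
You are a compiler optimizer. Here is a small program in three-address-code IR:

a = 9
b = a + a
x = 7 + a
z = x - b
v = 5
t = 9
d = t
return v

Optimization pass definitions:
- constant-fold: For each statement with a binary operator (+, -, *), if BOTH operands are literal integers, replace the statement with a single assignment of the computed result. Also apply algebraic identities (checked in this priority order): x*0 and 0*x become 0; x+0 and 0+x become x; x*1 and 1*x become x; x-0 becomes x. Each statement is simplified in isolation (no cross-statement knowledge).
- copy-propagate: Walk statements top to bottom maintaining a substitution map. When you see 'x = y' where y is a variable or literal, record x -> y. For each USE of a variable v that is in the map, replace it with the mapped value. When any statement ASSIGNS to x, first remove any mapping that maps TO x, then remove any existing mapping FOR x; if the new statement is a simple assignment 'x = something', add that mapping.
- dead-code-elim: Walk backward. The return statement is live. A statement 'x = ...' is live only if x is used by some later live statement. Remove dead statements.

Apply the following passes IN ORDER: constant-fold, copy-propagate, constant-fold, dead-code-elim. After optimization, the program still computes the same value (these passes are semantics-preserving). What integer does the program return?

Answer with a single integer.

Initial IR:
  a = 9
  b = a + a
  x = 7 + a
  z = x - b
  v = 5
  t = 9
  d = t
  return v
After constant-fold (8 stmts):
  a = 9
  b = a + a
  x = 7 + a
  z = x - b
  v = 5
  t = 9
  d = t
  return v
After copy-propagate (8 stmts):
  a = 9
  b = 9 + 9
  x = 7 + 9
  z = x - b
  v = 5
  t = 9
  d = 9
  return 5
After constant-fold (8 stmts):
  a = 9
  b = 18
  x = 16
  z = x - b
  v = 5
  t = 9
  d = 9
  return 5
After dead-code-elim (1 stmts):
  return 5
Evaluate:
  a = 9  =>  a = 9
  b = a + a  =>  b = 18
  x = 7 + a  =>  x = 16
  z = x - b  =>  z = -2
  v = 5  =>  v = 5
  t = 9  =>  t = 9
  d = t  =>  d = 9
  return v = 5

Answer: 5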